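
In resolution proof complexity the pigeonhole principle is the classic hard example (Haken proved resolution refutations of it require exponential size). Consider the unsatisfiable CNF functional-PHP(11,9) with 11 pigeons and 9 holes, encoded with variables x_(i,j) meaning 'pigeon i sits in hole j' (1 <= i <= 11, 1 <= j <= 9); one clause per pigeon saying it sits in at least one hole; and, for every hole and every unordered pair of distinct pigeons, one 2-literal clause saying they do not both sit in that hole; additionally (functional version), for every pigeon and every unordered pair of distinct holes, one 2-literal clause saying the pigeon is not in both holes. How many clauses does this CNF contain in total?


functional-PHP(11,9): 11 pigeons, 9 holes, 11*9 = 99 variables.
- pigeon clauses: one per pigeon -> 11 clauses
- hole clauses: 9 holes * C(11,2) = 9 * 55 -> 495 clauses
- functional clauses: 11 pigeons * C(9,2) = 11 * 36 -> 396 clauses
Total clauses = 11 + 495 + 396 = 902

902


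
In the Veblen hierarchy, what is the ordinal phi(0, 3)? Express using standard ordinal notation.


phi(0, 3):
phi(0, beta) = omega^beta by definition.
phi(0, 3) = omega^3

omega^3


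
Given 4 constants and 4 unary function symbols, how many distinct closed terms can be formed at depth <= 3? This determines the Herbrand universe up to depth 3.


Herbrand terms by depth:
Depth 0: 4 constants
Depth 1: 16 new terms (running total: 20)
Depth 2: 64 new terms (running total: 84)
Depth 3: 256 new terms (running total: 340)
Total distinct ground terms = 340

340


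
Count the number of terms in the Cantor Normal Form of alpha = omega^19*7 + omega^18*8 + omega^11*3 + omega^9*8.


CNF: omega^19*7 + omega^18*8 + omega^11*3 + omega^9*8
Count the summands separated by '+':
  term 1: omega^19*7
  term 2: omega^18*8
  term 3: omega^11*3
  term 4: omega^9*8
Total terms = 4

4


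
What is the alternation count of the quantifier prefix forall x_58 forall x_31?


Walk the prefix and count type changes:
  position 1: forall -> forall
Total alternations = 0

0


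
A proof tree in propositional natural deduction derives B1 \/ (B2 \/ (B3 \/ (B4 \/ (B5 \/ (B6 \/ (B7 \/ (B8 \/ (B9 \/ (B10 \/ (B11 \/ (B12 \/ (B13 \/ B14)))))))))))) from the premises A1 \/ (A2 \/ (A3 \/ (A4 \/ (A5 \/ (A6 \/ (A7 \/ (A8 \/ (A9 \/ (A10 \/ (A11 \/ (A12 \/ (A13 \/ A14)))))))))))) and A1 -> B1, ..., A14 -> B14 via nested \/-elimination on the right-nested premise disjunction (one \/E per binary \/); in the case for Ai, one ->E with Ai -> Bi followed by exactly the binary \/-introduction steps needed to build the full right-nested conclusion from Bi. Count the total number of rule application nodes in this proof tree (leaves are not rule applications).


Constructive dilemma with 14 branches, all disjunctions right-nested:
- \/E: the premise has 13 binary \/, each eliminated once: 13 nodes.
- ->E: one per case (Ai with Ai -> Bi gives Bi): 14 nodes.
- \/I: in case i < n, Bi needs 1 step to form Bi \/ (B(i+1) \/ ...) and then i-1 steps to prepend B(i-1), ..., B1, i.e. i steps; in case i = n, B14 needs 13 prepend steps.
  \/I total = (1 + 2 + ... + 13) + 13 = 91 + 13 = 104 nodes.
Total = 13 + 14 + 104 = 131

131


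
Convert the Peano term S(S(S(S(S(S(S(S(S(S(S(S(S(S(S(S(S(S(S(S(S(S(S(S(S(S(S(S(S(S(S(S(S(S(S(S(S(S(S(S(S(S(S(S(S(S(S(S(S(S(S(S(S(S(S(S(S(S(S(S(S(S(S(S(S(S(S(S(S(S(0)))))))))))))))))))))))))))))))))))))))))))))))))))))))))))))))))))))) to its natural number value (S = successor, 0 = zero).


Counting successors applied to 0:
70 applications of S to 0 = 70

70


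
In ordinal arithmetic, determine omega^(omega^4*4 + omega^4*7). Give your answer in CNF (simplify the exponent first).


omega^(omega^4*4 + omega^4*7):
Both terms of the exponent have the same exponent 4, so they merge: omega^4*4 + omega^4*7 = omega^4*(4+7) = omega^4*11.
omega raised to a CNF ordinal is a single CNF term: Result = omega^(omega^4*11)

omega^(omega^4*11)


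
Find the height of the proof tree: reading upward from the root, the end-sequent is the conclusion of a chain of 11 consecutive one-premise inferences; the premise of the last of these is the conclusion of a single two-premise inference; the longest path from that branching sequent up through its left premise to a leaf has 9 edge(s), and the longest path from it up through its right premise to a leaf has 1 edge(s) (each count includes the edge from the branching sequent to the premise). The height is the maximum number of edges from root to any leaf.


Longest path through the left premise: 9 edges (measured from the branching sequent)
Longest path through the right premise: 1 edges
Height of the subtree rooted at the branching sequent: max(9, 1) = 9
The branching sequent sits 11 edges above the root (the chain of one-premise inferences), so height = 9 + 11 = 20

20


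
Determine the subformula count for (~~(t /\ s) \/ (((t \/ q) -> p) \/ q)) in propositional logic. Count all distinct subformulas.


Formula: (~~(t /\ s) \/ (((t \/ q) -> p) \/ q))
Subformulas found:
  1. q
  2. s
  3. t
  4. p
  5. (t \/ q)
  6. (t /\ s)
  7. ~(t /\ s)
  8. ~~(t /\ s)
  9. ((t \/ q) -> p)
  10. (((t \/ q) -> p) \/ q)
  11. (~~(t /\ s) \/ (((t \/ q) -> p) \/ q))
Total distinct subformulas = 11

11


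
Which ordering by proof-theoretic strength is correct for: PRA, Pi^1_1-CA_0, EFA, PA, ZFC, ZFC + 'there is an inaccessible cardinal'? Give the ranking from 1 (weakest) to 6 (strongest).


Ordering by consistency strength:
1. EFA
2. PRA
3. PA
4. Pi^1_1-CA_0
5. ZFC
6. ZFC + 'there is an inaccessible cardinal'


PRA=2, Pi^1_1-CA_0=4, EFA=1, PA=3, ZFC=5, ZFC + 'there is an inaccessible cardinal'=6


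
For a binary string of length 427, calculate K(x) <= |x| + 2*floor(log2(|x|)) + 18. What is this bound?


floor(log2(427)) = 8
2 * 8 = 16
K(x) <= 427 + 16 + 18 = 461

461


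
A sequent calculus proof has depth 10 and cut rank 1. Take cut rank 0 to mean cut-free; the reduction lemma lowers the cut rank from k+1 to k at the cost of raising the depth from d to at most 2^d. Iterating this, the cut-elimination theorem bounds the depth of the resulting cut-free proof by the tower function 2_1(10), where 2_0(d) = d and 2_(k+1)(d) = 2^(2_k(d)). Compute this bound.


Each rank reduction sends depth d to at most 2^d; cut rank r needs r reductions.
2_0(10) = 10
2_1(10) = 2^10 = 1024
Cut-free depth bound = 1024

1024


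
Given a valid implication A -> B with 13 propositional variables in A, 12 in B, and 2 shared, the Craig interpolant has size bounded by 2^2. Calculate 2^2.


Shared atoms = 2
Craig interpolant size bound = 2^2
= 4

4


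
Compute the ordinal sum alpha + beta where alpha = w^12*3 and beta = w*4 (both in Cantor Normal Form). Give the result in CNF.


Ordinal addition w^12*3 + w*4:
Leading exponent of alpha (12) > leading exponent of beta (1).
Since alpha's term has higher exponent than beta's leading term,
the sum is simply alpha followed by beta.
Result = w^12*3 + w*4

w^12*3 + w*4


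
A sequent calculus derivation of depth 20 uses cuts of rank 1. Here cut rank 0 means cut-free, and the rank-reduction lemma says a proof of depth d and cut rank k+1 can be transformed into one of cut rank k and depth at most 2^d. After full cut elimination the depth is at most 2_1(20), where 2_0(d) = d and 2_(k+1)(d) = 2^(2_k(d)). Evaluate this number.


Each rank reduction sends depth d to at most 2^d; cut rank r needs r reductions.
2_0(20) = 20
2_1(20) = 2^20 = 1048576
Cut-free depth bound = 1048576

1048576


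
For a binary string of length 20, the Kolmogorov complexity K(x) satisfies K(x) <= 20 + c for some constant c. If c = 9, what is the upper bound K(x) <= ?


K(x) <= |x| + c = 20 + 9 = 29

29


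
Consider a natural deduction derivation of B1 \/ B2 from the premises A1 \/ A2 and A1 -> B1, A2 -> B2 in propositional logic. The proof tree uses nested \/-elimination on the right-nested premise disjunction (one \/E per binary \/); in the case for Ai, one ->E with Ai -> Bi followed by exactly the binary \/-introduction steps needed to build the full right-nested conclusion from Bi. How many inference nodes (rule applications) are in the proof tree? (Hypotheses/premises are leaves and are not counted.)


Constructive dilemma with 2 branches, all disjunctions right-nested:
- \/E: the premise has 1 binary \/, each eliminated once: 1 nodes.
- ->E: one per case (Ai with Ai -> Bi gives Bi): 2 nodes.
- \/I: in case i < n, Bi needs 1 step to form Bi \/ (B(i+1) \/ ...) and then i-1 steps to prepend B(i-1), ..., B1, i.e. i steps; in case i = n, B2 needs 1 prepend steps.
  \/I total = (1 + 2 + ... + 1) + 1 = 1 + 1 = 2 nodes.
Total = 1 + 2 + 2 = 5

5


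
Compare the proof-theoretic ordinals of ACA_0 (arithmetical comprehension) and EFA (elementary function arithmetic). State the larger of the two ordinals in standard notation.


Proof-theoretic ordinal of ACA_0 (arithmetical comprehension): epsilon_0
Proof-theoretic ordinal of EFA (elementary function arithmetic): omega^3
Comparing: omega^3 < epsilon_0.
The larger ordinal is epsilon_0 (from ACA_0 (arithmetical comprehension)).

epsilon_0


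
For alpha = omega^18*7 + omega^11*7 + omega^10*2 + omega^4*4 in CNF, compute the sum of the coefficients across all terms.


CNF: omega^18*7 + omega^11*7 + omega^10*2 + omega^4*4
Coefficients: 7 + 7 + 2 + 4 = 20

20


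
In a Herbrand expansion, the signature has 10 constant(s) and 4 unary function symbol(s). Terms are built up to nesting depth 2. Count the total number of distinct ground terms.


Herbrand terms by depth:
Depth 0: 10 constants
Depth 1: 40 new terms (running total: 50)
Depth 2: 160 new terms (running total: 210)
Total distinct ground terms = 210

210


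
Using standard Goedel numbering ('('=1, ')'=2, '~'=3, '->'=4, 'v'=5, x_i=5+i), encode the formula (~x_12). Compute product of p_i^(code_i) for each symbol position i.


Formula: (~x_12)
Symbol codes: [1, 3, 17, 2]
Primes: [2, 3, 5, 7]
p_1^1 = 2^1 = 2
p_2^3 = 3^3 = 27
p_3^17 = 5^17 = 762939453125
p_4^2 = 7^2 = 49
Product = 2018737792968750

2018737792968750


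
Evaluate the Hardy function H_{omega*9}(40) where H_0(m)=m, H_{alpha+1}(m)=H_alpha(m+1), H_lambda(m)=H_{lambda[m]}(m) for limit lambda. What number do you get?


H_{omega*9}(40):
For the Hardy hierarchy, H_{omega*k}(n) = 2^k * n.
2^9 = 512.
512 * 40 = 20480

20480


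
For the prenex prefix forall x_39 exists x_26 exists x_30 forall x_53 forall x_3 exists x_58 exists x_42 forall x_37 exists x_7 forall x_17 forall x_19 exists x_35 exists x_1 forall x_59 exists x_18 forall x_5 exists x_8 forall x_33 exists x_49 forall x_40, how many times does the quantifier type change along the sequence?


Walk the prefix and count type changes:
  position 1: forall -> exists <-- alternation
  position 2: exists -> exists
  position 3: exists -> forall <-- alternation
  position 4: forall -> forall
  position 5: forall -> exists <-- alternation
  position 6: exists -> exists
  position 7: exists -> forall <-- alternation
  position 8: forall -> exists <-- alternation
  position 9: exists -> forall <-- alternation
  position 10: forall -> forall
  position 11: forall -> exists <-- alternation
  position 12: exists -> exists
  position 13: exists -> forall <-- alternation
  position 14: forall -> exists <-- alternation
  position 15: exists -> forall <-- alternation
  position 16: forall -> exists <-- alternation
  position 17: exists -> forall <-- alternation
  position 18: forall -> exists <-- alternation
  position 19: exists -> forall <-- alternation
Total alternations = 14

14


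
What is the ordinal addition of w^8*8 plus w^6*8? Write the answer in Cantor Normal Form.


Ordinal addition w^8*8 + w^6*8:
Leading exponent of alpha (8) > leading exponent of beta (6).
Since alpha's term has higher exponent than beta's leading term,
the sum is simply alpha followed by beta.
Result = w^8*8 + w^6*8

w^8*8 + w^6*8


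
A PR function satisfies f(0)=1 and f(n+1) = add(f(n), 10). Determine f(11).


f(0) = 1
f(1) = add(f(0), 10) = add(1, 10) = 11
f(2) = add(f(1), 10) = add(11, 10) = 21
f(3) = add(f(2), 10) = add(21, 10) = 31
f(4) = add(f(3), 10) = add(31, 10) = 41
f(5) = add(f(4), 10) = add(41, 10) = 51
f(6) = add(f(5), 10) = add(51, 10) = 61
f(7) = add(f(6), 10) = add(61, 10) = 71
f(8) = add(f(7), 10) = add(71, 10) = 81
f(9) = add(f(8), 10) = add(81, 10) = 91
f(10) = add(f(9), 10) = add(91, 10) = 101
f(11) = add(f(10), 10) = add(101, 10) = 111


111


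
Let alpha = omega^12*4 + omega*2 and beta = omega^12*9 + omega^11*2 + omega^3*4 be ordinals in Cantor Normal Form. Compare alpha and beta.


Compare term by term from highest exponent:
alpha = omega^12*4 + omega*2
beta = omega^12*9 + omega^11*2 + omega^3*4
Term 1: alpha has omega^12*4, beta has omega^12*9
Term 2: alpha has omega^1*2, beta has omega^11*2
Term 3: alpha has omega^0*0, beta has omega^3*4
Result: alpha < beta

alpha < beta


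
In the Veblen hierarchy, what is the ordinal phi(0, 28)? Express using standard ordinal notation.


phi(0, 28):
phi(0, beta) = omega^beta by definition.
phi(0, 28) = omega^28

omega^28


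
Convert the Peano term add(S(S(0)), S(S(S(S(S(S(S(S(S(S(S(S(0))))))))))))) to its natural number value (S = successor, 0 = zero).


add(S^2(0), S^12(0)):
S^2(0) = 2
S^12(0) = 12
2 + 12 = 14

14


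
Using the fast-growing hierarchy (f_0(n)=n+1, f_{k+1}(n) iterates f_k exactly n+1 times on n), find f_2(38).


f_2(38) = f_1^39(38)
f_1(m) = 2m + 1.
Iterating: f_1^k(n) = 2^k*(n+1) - 1.
f_2(38) = 2^39*(38+1) - 1 = 549755813888*39 - 1 = 21440476741631

21440476741631


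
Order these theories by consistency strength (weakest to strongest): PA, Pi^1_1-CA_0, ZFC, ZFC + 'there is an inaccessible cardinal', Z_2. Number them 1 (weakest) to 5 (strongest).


Ordering by consistency strength:
1. PA
2. Pi^1_1-CA_0
3. Z_2
4. ZFC
5. ZFC + 'there is an inaccessible cardinal'


PA=1, Pi^1_1-CA_0=2, ZFC=4, ZFC + 'there is an inaccessible cardinal'=5, Z_2=3


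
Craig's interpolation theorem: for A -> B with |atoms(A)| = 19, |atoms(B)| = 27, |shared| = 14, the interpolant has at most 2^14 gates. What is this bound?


Shared atoms = 14
Craig interpolant size bound = 2^14
= 16384

16384


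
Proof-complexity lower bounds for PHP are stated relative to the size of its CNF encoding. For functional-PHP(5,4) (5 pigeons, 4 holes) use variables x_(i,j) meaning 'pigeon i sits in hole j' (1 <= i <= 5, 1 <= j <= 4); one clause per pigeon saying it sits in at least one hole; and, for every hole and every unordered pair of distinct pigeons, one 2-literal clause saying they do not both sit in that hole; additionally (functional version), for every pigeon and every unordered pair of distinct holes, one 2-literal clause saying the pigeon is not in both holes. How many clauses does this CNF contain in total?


functional-PHP(5,4): 5 pigeons, 4 holes, 5*4 = 20 variables.
- pigeon clauses: one per pigeon -> 5 clauses
- hole clauses: 4 holes * C(5,2) = 4 * 10 -> 40 clauses
- functional clauses: 5 pigeons * C(4,2) = 5 * 6 -> 30 clauses
Total clauses = 5 + 40 + 30 = 75

75


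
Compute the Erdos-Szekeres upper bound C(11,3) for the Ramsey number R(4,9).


R(4,9) <= C(4+9-2, 4-1) = C(11, 3)
C(11, 3) = 11! / (3! * 8!)
= 165

165


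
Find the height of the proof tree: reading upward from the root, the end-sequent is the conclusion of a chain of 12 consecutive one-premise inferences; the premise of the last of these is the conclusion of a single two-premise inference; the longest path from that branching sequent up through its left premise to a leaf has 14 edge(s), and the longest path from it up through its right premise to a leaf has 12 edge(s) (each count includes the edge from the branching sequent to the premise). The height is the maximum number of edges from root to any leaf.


Longest path through the left premise: 14 edges (measured from the branching sequent)
Longest path through the right premise: 12 edges
Height of the subtree rooted at the branching sequent: max(14, 12) = 14
The branching sequent sits 12 edges above the root (the chain of one-premise inferences), so height = 14 + 12 = 26

26


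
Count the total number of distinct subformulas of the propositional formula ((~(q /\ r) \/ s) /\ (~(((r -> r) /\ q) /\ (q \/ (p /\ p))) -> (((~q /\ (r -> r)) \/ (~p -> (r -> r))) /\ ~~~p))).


Formula: ((~(q /\ r) \/ s) /\ (~(((r -> r) /\ q) /\ (q \/ (p /\ p))) -> (((~q /\ (r -> r)) \/ (~p -> (r -> r))) /\ ~~~p)))
Subformulas found:
  1. r
  2. q
  3. s
  4. p
  5. ~p
  6. ~q
  7. ~~p
  8. ~~~p
  9. (q /\ r)
  10. (r -> r)
  11. (p /\ p)
  12. ~(q /\ r)
  13. ((r -> r) /\ q)
  14. (q \/ (p /\ p))
  15. (~(q /\ r) \/ s)
  16. (~p -> (r -> r))
  17. (~q /\ (r -> r))
  18. (((r -> r) /\ q) /\ (q \/ (p /\ p)))
  19. ~(((r -> r) /\ q) /\ (q \/ (p /\ p)))
  20. ((~q /\ (r -> r)) \/ (~p -> (r -> r)))
  21. (((~q /\ (r -> r)) \/ (~p -> (r -> r))) /\ ~~~p)
  22. (~(((r -> r) /\ q) /\ (q \/ (p /\ p))) -> (((~q /\ (r -> r)) \/ (~p -> (r -> r))) /\ ~~~p))
  23. ((~(q /\ r) \/ s) /\ (~(((r -> r) /\ q) /\ (q \/ (p /\ p))) -> (((~q /\ (r -> r)) \/ (~p -> (r -> r))) /\ ~~~p)))
Total distinct subformulas = 23

23


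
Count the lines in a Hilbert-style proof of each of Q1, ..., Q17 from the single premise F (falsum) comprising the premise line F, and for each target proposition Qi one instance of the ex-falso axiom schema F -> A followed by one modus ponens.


Ex falso, line by line:
- 1 premise line (F)
- 17 targets, each needing 1 axiom instance (F -> Qi) + 1 MP = 2 lines: 2 * 17 = 34
Total = 1 + 34 = 35 lines.

35


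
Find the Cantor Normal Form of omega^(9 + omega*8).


omega^(9 + omega*8):
In ordinal addition a term is absorbed by a following term of strictly larger exponent: 0 < 1, so 9 + omega*8 = omega*8.
omega raised to a CNF ordinal is a single CNF term: Result = omega^(omega*8)

omega^(omega*8)


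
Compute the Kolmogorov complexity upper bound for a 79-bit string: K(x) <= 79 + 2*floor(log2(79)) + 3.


floor(log2(79)) = 6
2 * 6 = 12
K(x) <= 79 + 12 + 3 = 94

94


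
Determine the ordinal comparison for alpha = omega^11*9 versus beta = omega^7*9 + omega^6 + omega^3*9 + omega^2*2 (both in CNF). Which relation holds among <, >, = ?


Compare term by term from highest exponent:
alpha = omega^11*9
beta = omega^7*9 + omega^6 + omega^3*9 + omega^2*2
Term 1: alpha has omega^11*9, beta has omega^7*9
Term 2: alpha has omega^0*0, beta has omega^6*1
Term 3: alpha has omega^0*0, beta has omega^3*9
Term 4: alpha has omega^0*0, beta has omega^2*2
Result: alpha > beta

alpha > beta


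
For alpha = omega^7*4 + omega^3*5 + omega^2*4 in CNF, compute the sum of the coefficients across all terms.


CNF: omega^7*4 + omega^3*5 + omega^2*4
Coefficients: 4 + 5 + 4 = 13

13


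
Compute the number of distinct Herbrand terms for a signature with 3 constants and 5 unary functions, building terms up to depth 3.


Herbrand terms by depth:
Depth 0: 3 constants
Depth 1: 15 new terms (running total: 18)
Depth 2: 75 new terms (running total: 93)
Depth 3: 375 new terms (running total: 468)
Total distinct ground terms = 468

468


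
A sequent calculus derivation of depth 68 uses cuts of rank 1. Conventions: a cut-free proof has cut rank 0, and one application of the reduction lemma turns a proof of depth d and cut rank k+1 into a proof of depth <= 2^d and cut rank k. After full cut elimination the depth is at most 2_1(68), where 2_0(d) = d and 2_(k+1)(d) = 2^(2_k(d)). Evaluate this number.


Each rank reduction sends depth d to at most 2^d; cut rank r needs r reductions.
2_0(68) = 68
2_1(68) = 2^68 = 295147905179352825856
Cut-free depth bound = 295147905179352825856

295147905179352825856


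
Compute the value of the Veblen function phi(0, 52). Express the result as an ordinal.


phi(0, 52):
phi(0, beta) = omega^beta by definition.
phi(0, 52) = omega^52

omega^52


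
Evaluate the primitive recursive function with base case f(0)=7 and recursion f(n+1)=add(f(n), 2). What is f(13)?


f(0) = 7
f(1) = add(f(0), 2) = add(7, 2) = 9
f(2) = add(f(1), 2) = add(9, 2) = 11
f(3) = add(f(2), 2) = add(11, 2) = 13
f(4) = add(f(3), 2) = add(13, 2) = 15
f(5) = add(f(4), 2) = add(15, 2) = 17
f(6) = add(f(5), 2) = add(17, 2) = 19
f(7) = add(f(6), 2) = add(19, 2) = 21
f(8) = add(f(7), 2) = add(21, 2) = 23
f(9) = add(f(8), 2) = add(23, 2) = 25
f(10) = add(f(9), 2) = add(25, 2) = 27
f(11) = add(f(10), 2) = add(27, 2) = 29
f(12) = add(f(11), 2) = add(29, 2) = 31
f(13) = add(f(12), 2) = add(31, 2) = 33


33


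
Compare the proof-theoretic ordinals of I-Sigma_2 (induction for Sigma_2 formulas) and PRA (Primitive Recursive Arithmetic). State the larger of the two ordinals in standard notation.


Proof-theoretic ordinal of I-Sigma_2 (induction for Sigma_2 formulas): omega^(omega^omega)
Proof-theoretic ordinal of PRA (Primitive Recursive Arithmetic): omega^omega
Comparing: omega^omega < omega^(omega^omega).
The larger ordinal is omega^(omega^omega) (from I-Sigma_2 (induction for Sigma_2 formulas)).

omega^(omega^omega)


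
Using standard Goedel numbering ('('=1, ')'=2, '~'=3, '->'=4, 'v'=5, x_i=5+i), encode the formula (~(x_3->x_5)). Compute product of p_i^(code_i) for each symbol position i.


Formula: (~(x_3->x_5))
Symbol codes: [1, 3, 1, 8, 4, 10, 2, 2]
Primes: [2, 3, 5, 7, 11, 13, 17, 19]
p_1^1 = 2^1 = 2
p_2^3 = 3^3 = 27
p_3^1 = 5^1 = 5
p_4^8 = 7^8 = 5764801
p_5^4 = 11^4 = 14641
p_6^10 = 13^10 = 137858491849
p_7^2 = 17^2 = 289
p_8^2 = 19^2 = 361
Product = 327761088039537675161540371470

327761088039537675161540371470


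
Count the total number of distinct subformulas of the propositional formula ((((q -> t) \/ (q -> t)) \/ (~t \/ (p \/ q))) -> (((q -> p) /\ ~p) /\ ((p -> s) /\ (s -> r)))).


Formula: ((((q -> t) \/ (q -> t)) \/ (~t \/ (p \/ q))) -> (((q -> p) /\ ~p) /\ ((p -> s) /\ (s -> r))))
Subformulas found:
  1. r
  2. q
  3. s
  4. t
  5. p
  6. ~t
  7. ~p
  8. (p -> s)
  9. (s -> r)
  10. (q -> p)
  11. (q -> t)
  12. (p \/ q)
  13. (~t \/ (p \/ q))
  14. ((q -> p) /\ ~p)
  15. ((p -> s) /\ (s -> r))
  16. ((q -> t) \/ (q -> t))
  17. (((q -> p) /\ ~p) /\ ((p -> s) /\ (s -> r)))
  18. (((q -> t) \/ (q -> t)) \/ (~t \/ (p \/ q)))
  19. ((((q -> t) \/ (q -> t)) \/ (~t \/ (p \/ q))) -> (((q -> p) /\ ~p) /\ ((p -> s) /\ (s -> r))))
Total distinct subformulas = 19

19


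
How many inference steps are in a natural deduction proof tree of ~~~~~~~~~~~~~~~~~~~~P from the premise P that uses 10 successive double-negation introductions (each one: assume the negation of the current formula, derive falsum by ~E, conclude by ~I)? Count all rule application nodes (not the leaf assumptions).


Each double-negation introduction (from C infer ~~C) uses 2 inference nodes: one ~E (C and ~C give falsum) and one ~I (discharge ~C).
10 double negations = 10 * 2 = 20 inference nodes.

20


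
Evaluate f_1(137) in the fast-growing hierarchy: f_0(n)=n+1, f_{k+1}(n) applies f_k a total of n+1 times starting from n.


f_1(137) = f_0^138(137)
f_0 adds 1 each time, applied 138 times.
f_1(137) = 137 + 138 = 275

275


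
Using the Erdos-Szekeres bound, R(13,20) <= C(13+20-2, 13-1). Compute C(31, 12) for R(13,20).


R(13,20) <= C(13+20-2, 13-1) = C(31, 12)
C(31, 12) = 31! / (12! * 19!)
= 141120525

141120525


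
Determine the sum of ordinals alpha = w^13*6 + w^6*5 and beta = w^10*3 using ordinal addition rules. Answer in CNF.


Ordinal addition (w^13*6 + w^6*5) + w^10*3:
alpha's leading term has exponent 13 > beta's exponent 10, so it survives.
alpha's tail term has exponent 6 < beta's exponent 10, so it is absorbed by beta.
In ordinal addition, any term followed by a strictly larger-exponent term is absorbed.
Result = w^13*6 + w^10*3

w^13*6 + w^10*3


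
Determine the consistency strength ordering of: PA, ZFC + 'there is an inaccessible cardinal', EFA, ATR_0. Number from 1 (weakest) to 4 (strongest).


Ordering by consistency strength:
1. EFA
2. PA
3. ATR_0
4. ZFC + 'there is an inaccessible cardinal'


PA=2, ZFC + 'there is an inaccessible cardinal'=4, EFA=1, ATR_0=3


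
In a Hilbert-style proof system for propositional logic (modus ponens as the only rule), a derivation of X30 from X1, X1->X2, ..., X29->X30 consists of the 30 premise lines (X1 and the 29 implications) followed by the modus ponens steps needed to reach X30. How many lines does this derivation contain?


We have 30 premise lines: X1 and 29 implications.
Each implication is detached once by MP, giving 29 MP lines.
30 premise lines + 29 MP lines = 59 total lines.

59


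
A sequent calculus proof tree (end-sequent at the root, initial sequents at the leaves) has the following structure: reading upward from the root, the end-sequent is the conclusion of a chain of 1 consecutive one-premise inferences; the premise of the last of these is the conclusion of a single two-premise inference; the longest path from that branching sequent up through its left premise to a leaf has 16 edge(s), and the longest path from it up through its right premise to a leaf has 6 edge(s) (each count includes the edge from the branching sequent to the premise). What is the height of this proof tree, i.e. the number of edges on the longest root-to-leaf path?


Longest path through the left premise: 16 edges (measured from the branching sequent)
Longest path through the right premise: 6 edges
Height of the subtree rooted at the branching sequent: max(16, 6) = 16
The branching sequent sits 1 edges above the root (the chain of one-premise inferences), so height = 16 + 1 = 17

17


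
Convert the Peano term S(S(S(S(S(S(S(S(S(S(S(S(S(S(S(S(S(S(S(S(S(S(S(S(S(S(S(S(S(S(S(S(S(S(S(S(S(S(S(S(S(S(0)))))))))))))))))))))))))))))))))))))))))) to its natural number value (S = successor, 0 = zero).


Counting successors applied to 0:
42 applications of S to 0 = 42

42


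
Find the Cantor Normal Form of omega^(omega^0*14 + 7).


omega^(omega^0*14 + 7):
omega^0 = 1, so the exponent is 14 + 7 = 21 (finite ordinal addition).
Result = omega^21, already a single CNF term.

omega^21


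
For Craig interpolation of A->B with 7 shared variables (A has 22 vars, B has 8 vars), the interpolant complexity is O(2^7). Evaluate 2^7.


Shared atoms = 7
Craig interpolant size bound = 2^7
= 128

128


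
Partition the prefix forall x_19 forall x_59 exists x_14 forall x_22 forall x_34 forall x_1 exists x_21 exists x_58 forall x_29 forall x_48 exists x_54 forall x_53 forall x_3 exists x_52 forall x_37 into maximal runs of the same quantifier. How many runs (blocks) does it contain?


Alternations = 8.
Blocks = alternations + 1 = 9

9


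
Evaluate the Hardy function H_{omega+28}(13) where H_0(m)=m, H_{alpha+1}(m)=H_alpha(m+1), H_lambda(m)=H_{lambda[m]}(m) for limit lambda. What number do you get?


H_{omega+28}(13):
Unwind the 28 successor steps: H_{omega+28}(13) = H_omega(13+28) = H_omega(41).
H_omega(m) = H_m(m) = m + m = 2m.
Result = 2 * 41 = 82

82


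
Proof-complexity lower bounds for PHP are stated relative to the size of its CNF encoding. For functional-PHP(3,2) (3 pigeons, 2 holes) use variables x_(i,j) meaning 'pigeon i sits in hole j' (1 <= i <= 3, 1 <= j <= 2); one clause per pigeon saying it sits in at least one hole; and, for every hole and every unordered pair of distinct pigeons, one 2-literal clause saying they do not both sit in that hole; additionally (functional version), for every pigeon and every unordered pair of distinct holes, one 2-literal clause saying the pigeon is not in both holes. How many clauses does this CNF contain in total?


functional-PHP(3,2): 3 pigeons, 2 holes, 3*2 = 6 variables.
- pigeon clauses: one per pigeon -> 3 clauses
- hole clauses: 2 holes * C(3,2) = 2 * 3 -> 6 clauses
- functional clauses: 3 pigeons * C(2,2) = 3 * 1 -> 3 clauses
Total clauses = 3 + 6 + 3 = 12

12


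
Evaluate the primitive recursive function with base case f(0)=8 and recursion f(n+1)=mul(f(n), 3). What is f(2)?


f(0) = 8
f(1) = mul(f(0), 3) = mul(8, 3) = 24
f(2) = mul(f(1), 3) = mul(24, 3) = 72


72


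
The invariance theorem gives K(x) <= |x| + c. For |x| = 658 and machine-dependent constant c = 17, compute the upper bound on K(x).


K(x) <= |x| + c = 658 + 17 = 675

675


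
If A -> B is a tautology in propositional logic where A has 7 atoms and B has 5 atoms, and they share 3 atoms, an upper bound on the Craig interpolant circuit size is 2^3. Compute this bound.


Shared atoms = 3
Craig interpolant size bound = 2^3
= 8

8


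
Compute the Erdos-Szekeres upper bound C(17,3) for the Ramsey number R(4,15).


R(4,15) <= C(4+15-2, 4-1) = C(17, 3)
C(17, 3) = 17! / (3! * 14!)
= 680

680


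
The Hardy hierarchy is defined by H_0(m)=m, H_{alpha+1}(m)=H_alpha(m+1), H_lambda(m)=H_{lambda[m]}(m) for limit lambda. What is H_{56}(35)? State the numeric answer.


H_56(35):
For finite ordinals k, H_k(n) = n + k (each successor step adds 1).
H_56(35) = 35 + 56 = 91

91


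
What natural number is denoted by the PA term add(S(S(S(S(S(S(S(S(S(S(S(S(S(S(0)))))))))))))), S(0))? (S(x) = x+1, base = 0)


add(S^14(0), S^1(0)):
S^14(0) = 14
S^1(0) = 1
14 + 1 = 15

15


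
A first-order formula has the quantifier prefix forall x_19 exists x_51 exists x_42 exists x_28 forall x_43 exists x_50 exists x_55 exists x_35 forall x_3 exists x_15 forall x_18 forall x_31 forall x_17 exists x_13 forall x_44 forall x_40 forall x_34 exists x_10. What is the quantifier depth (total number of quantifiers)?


Quantifier prefix has 18 quantifier symbols.
Quantifier depth = 18

18


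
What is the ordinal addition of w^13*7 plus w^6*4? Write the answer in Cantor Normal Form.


Ordinal addition w^13*7 + w^6*4:
Leading exponent of alpha (13) > leading exponent of beta (6).
Since alpha's term has higher exponent than beta's leading term,
the sum is simply alpha followed by beta.
Result = w^13*7 + w^6*4

w^13*7 + w^6*4


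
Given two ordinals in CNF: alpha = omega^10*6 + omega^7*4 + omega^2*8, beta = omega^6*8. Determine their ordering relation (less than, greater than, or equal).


Compare term by term from highest exponent:
alpha = omega^10*6 + omega^7*4 + omega^2*8
beta = omega^6*8
Term 1: alpha has omega^10*6, beta has omega^6*8
Term 2: alpha has omega^7*4, beta has omega^0*0
Term 3: alpha has omega^2*8, beta has omega^0*0
Result: alpha > beta

alpha > beta


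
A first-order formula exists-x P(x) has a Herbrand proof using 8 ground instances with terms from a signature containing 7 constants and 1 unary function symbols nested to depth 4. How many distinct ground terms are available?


Herbrand terms by depth:
Depth 0: 7 constants
Depth 1: 7 new terms (running total: 14)
Depth 2: 7 new terms (running total: 21)
Depth 3: 7 new terms (running total: 28)
Depth 4: 7 new terms (running total: 35)
Total distinct ground terms = 35

35


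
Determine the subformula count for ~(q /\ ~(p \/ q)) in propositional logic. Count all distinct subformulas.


Formula: ~(q /\ ~(p \/ q))
Subformulas found:
  1. q
  2. p
  3. (p \/ q)
  4. ~(p \/ q)
  5. (q /\ ~(p \/ q))
  6. ~(q /\ ~(p \/ q))
Total distinct subformulas = 6

6


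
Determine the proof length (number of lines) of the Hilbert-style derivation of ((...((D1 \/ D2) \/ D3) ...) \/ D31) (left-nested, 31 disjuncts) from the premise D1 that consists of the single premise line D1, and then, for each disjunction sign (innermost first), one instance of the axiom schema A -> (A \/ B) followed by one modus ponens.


Building the left-nested 31-ary disjunction from D1:
- 1 premise line (D1)
- 31 disjuncts means 30 disjunction signs; each needs 1 axiom instance + 1 MP = 2 lines: 2 * 30 = 60
Total = 1 + 60 = 61 lines.

61


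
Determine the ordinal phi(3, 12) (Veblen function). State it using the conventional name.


phi(3, 12):
phi(3, beta) = eta_beta (the beta-th eta number, fixed point of zeta).
phi(3, 12) = eta_12

eta_12


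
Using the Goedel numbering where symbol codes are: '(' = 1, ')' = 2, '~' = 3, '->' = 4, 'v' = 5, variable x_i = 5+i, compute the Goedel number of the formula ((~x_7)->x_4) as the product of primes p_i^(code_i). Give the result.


Formula: ((~x_7)->x_4)
Symbol codes: [1, 1, 3, 12, 2, 4, 9, 2]
Primes: [2, 3, 5, 7, 11, 13, 17, 19]
p_1^1 = 2^1 = 2
p_2^1 = 3^1 = 3
p_3^3 = 5^3 = 125
p_4^12 = 7^12 = 13841287201
p_5^2 = 11^2 = 121
p_6^4 = 13^4 = 28561
p_7^9 = 17^9 = 118587876497
p_8^2 = 19^2 = 361
Product = 1535833079580805873893736793832750

1535833079580805873893736793832750


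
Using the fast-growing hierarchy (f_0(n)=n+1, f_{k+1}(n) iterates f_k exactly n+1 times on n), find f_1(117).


f_1(117) = f_0^118(117)
f_0 adds 1 each time, applied 118 times.
f_1(117) = 117 + 118 = 235

235


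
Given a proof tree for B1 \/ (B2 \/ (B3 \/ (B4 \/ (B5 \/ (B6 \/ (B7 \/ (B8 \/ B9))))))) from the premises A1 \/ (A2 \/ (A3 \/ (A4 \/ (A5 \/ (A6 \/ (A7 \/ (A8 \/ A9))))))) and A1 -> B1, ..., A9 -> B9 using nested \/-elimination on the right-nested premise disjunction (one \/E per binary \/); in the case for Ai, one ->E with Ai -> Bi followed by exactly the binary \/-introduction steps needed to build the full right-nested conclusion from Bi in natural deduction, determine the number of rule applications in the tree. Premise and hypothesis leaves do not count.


Constructive dilemma with 9 branches, all disjunctions right-nested:
- \/E: the premise has 8 binary \/, each eliminated once: 8 nodes.
- ->E: one per case (Ai with Ai -> Bi gives Bi): 9 nodes.
- \/I: in case i < n, Bi needs 1 step to form Bi \/ (B(i+1) \/ ...) and then i-1 steps to prepend B(i-1), ..., B1, i.e. i steps; in case i = n, B9 needs 8 prepend steps.
  \/I total = (1 + 2 + ... + 8) + 8 = 36 + 8 = 44 nodes.
Total = 8 + 9 + 44 = 61

61


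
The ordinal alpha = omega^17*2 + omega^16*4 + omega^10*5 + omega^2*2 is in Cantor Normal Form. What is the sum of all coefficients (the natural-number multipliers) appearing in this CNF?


CNF: omega^17*2 + omega^16*4 + omega^10*5 + omega^2*2
Coefficients: 2 + 4 + 5 + 2 = 13

13


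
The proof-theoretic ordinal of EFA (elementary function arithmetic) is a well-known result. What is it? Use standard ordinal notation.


The proof-theoretic ordinal of EFA (elementary function arithmetic) is a standard result in ordinal analysis.
This ordinal is the supremum of order types of primitive recursive well-orderings
that the theory can prove to be well-ordered.
For EFA (elementary function arithmetic), the proof-theoretic ordinal is omega^3.

omega^3


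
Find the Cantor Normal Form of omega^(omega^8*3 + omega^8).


omega^(omega^8*3 + omega^8):
Both terms of the exponent have the same exponent 8, so they merge: omega^8*3 + omega^8 = omega^8*(3+1) = omega^8*4.
omega raised to a CNF ordinal is a single CNF term: Result = omega^(omega^8*4)

omega^(omega^8*4)


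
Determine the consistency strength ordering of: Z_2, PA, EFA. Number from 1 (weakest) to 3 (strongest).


Ordering by consistency strength:
1. EFA
2. PA
3. Z_2


Z_2=3, PA=2, EFA=1


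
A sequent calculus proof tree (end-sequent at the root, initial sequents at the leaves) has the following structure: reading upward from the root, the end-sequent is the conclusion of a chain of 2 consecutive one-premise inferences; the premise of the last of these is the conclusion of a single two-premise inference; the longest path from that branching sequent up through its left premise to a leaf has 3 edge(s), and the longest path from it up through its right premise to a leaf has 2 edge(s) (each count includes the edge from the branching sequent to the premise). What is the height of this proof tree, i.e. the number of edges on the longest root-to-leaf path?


Longest path through the left premise: 3 edges (measured from the branching sequent)
Longest path through the right premise: 2 edges
Height of the subtree rooted at the branching sequent: max(3, 2) = 3
The branching sequent sits 2 edges above the root (the chain of one-premise inferences), so height = 3 + 2 = 5

5


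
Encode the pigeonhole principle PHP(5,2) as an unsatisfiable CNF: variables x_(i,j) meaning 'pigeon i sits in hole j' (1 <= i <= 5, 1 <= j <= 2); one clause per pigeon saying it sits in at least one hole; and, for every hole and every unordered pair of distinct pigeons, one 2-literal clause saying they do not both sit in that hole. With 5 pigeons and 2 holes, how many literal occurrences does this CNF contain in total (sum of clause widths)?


PHP(5,2): 5 pigeons, 2 holes, 5*2 = 10 variables.
- pigeon clauses: one per pigeon -> 5 clauses of width 2 -> 10 literals
- hole clauses: 2 holes * C(5,2) = 2 * 10 -> 20 clauses of width 2 -> 40 literals
Total literal occurrences = 10 + 40 = 50

50


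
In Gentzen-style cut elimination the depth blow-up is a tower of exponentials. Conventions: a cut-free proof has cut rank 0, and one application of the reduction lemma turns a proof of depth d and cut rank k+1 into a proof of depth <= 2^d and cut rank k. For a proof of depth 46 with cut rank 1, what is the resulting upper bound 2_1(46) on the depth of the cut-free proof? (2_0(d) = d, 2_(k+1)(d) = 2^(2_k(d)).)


Each rank reduction sends depth d to at most 2^d; cut rank r needs r reductions.
2_0(46) = 46
2_1(46) = 2^46 = 70368744177664
Cut-free depth bound = 70368744177664

70368744177664


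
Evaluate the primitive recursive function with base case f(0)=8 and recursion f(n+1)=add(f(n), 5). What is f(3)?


f(0) = 8
f(1) = add(f(0), 5) = add(8, 5) = 13
f(2) = add(f(1), 5) = add(13, 5) = 18
f(3) = add(f(2), 5) = add(18, 5) = 23


23


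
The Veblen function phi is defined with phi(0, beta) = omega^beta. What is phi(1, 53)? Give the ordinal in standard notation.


phi(1, 53):
phi(1, beta) = epsilon_beta (the beta-th epsilon number).
phi(1, 53) = epsilon_53

epsilon_53


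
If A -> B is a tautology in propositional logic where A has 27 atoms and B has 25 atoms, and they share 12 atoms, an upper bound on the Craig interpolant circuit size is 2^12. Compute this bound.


Shared atoms = 12
Craig interpolant size bound = 2^12
= 4096

4096


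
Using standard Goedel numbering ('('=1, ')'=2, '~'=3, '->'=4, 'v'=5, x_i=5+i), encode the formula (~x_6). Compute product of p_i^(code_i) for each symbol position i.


Formula: (~x_6)
Symbol codes: [1, 3, 11, 2]
Primes: [2, 3, 5, 7]
p_1^1 = 2^1 = 2
p_2^3 = 3^3 = 27
p_3^11 = 5^11 = 48828125
p_4^2 = 7^2 = 49
Product = 129199218750

129199218750


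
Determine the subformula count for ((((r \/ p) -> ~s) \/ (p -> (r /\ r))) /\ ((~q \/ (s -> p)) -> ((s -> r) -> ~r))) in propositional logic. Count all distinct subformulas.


Formula: ((((r \/ p) -> ~s) \/ (p -> (r /\ r))) /\ ((~q \/ (s -> p)) -> ((s -> r) -> ~r)))
Subformulas found:
  1. r
  2. q
  3. s
  4. p
  5. ~r
  6. ~s
  7. ~q
  8. (s -> r)
  9. (r /\ r)
  10. (r \/ p)
  11. (s -> p)
  12. (p -> (r /\ r))
  13. ((r \/ p) -> ~s)
  14. ((s -> r) -> ~r)
  15. (~q \/ (s -> p))
  16. (((r \/ p) -> ~s) \/ (p -> (r /\ r)))
  17. ((~q \/ (s -> p)) -> ((s -> r) -> ~r))
  18. ((((r \/ p) -> ~s) \/ (p -> (r /\ r))) /\ ((~q \/ (s -> p)) -> ((s -> r) -> ~r)))
Total distinct subformulas = 18

18


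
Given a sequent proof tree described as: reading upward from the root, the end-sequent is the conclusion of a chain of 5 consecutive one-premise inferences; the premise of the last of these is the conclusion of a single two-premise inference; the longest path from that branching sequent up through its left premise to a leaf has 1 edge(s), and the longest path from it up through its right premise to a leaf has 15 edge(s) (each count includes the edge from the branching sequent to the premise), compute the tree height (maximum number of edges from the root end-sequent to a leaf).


Longest path through the left premise: 1 edges (measured from the branching sequent)
Longest path through the right premise: 15 edges
Height of the subtree rooted at the branching sequent: max(1, 15) = 15
The branching sequent sits 5 edges above the root (the chain of one-premise inferences), so height = 15 + 5 = 20

20


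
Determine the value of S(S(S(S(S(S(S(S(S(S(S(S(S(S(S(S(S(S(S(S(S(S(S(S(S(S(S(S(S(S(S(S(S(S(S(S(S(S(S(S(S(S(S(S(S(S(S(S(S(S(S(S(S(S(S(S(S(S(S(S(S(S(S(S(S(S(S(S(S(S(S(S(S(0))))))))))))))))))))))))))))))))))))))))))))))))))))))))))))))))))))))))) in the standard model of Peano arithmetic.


Counting successors applied to 0:
73 applications of S to 0 = 73

73
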